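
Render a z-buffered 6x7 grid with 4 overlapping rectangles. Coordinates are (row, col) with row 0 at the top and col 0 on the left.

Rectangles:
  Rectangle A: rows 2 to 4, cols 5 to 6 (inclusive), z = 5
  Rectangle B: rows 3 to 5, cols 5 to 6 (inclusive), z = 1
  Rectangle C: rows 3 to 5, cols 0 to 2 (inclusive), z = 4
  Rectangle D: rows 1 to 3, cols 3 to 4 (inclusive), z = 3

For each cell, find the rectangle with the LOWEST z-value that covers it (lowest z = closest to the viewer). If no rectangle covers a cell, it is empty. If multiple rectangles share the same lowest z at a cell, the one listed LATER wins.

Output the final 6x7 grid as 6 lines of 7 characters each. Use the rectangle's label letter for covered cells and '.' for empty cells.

.......
...DD..
...DDAA
CCCDDBB
CCC..BB
CCC..BB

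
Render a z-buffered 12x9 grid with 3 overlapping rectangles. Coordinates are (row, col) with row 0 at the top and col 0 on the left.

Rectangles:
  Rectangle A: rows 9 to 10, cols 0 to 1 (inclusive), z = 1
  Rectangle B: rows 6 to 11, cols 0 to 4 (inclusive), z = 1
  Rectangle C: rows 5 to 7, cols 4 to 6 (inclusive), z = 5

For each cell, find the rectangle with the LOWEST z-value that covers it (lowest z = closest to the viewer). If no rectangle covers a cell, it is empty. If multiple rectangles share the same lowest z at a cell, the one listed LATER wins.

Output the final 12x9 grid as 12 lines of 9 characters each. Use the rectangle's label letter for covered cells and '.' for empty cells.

.........
.........
.........
.........
.........
....CCC..
BBBBBCC..
BBBBBCC..
BBBBB....
BBBBB....
BBBBB....
BBBBB....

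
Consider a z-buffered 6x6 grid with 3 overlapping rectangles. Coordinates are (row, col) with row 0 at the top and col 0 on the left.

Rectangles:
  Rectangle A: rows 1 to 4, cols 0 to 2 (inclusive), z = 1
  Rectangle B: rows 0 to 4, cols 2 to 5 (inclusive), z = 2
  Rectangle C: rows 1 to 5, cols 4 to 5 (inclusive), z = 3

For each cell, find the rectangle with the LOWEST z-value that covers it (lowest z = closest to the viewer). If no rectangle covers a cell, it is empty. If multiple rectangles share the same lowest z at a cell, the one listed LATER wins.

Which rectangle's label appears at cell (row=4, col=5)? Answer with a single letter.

Check cell (4,5):
  A: rows 1-4 cols 0-2 -> outside (col miss)
  B: rows 0-4 cols 2-5 z=2 -> covers; best now B (z=2)
  C: rows 1-5 cols 4-5 z=3 -> covers; best now B (z=2)
Winner: B at z=2

Answer: B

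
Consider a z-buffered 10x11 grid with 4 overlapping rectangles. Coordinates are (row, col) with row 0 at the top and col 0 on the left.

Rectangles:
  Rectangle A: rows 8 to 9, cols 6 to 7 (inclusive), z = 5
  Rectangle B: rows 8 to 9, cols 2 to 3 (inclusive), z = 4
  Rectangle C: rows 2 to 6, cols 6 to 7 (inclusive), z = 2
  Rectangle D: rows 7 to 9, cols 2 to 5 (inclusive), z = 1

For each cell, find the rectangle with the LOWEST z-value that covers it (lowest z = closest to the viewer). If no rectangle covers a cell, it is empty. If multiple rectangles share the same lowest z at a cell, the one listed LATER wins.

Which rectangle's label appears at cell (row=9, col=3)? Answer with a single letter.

Check cell (9,3):
  A: rows 8-9 cols 6-7 -> outside (col miss)
  B: rows 8-9 cols 2-3 z=4 -> covers; best now B (z=4)
  C: rows 2-6 cols 6-7 -> outside (row miss)
  D: rows 7-9 cols 2-5 z=1 -> covers; best now D (z=1)
Winner: D at z=1

Answer: D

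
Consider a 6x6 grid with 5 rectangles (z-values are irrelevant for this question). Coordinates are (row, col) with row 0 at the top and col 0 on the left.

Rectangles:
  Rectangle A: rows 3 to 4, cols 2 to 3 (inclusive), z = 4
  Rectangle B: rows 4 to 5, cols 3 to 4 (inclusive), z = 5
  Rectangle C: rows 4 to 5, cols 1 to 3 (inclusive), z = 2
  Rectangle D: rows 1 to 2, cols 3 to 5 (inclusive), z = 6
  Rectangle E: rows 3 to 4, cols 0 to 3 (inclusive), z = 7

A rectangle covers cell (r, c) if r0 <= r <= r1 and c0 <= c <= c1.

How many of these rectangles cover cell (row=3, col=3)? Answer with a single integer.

Check cell (3,3):
  A: rows 3-4 cols 2-3 -> covers
  B: rows 4-5 cols 3-4 -> outside (row miss)
  C: rows 4-5 cols 1-3 -> outside (row miss)
  D: rows 1-2 cols 3-5 -> outside (row miss)
  E: rows 3-4 cols 0-3 -> covers
Count covering = 2

Answer: 2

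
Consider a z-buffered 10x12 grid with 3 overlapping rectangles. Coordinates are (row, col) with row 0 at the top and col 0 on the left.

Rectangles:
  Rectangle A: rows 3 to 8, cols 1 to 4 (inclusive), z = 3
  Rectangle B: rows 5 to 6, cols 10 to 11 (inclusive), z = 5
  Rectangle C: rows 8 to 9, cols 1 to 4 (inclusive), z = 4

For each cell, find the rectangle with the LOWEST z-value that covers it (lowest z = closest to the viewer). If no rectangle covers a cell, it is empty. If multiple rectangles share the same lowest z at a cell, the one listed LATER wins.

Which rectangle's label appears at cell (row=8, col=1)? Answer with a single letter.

Answer: A

Derivation:
Check cell (8,1):
  A: rows 3-8 cols 1-4 z=3 -> covers; best now A (z=3)
  B: rows 5-6 cols 10-11 -> outside (row miss)
  C: rows 8-9 cols 1-4 z=4 -> covers; best now A (z=3)
Winner: A at z=3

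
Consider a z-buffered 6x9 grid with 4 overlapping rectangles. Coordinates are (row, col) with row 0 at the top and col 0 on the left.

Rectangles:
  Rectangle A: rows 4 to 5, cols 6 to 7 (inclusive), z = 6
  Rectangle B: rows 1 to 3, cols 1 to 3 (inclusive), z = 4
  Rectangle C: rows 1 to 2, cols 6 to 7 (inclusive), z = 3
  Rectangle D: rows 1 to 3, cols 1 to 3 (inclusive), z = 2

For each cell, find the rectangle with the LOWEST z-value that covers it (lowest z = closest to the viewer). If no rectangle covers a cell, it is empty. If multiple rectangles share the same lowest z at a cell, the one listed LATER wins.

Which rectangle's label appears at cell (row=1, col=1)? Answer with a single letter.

Check cell (1,1):
  A: rows 4-5 cols 6-7 -> outside (row miss)
  B: rows 1-3 cols 1-3 z=4 -> covers; best now B (z=4)
  C: rows 1-2 cols 6-7 -> outside (col miss)
  D: rows 1-3 cols 1-3 z=2 -> covers; best now D (z=2)
Winner: D at z=2

Answer: D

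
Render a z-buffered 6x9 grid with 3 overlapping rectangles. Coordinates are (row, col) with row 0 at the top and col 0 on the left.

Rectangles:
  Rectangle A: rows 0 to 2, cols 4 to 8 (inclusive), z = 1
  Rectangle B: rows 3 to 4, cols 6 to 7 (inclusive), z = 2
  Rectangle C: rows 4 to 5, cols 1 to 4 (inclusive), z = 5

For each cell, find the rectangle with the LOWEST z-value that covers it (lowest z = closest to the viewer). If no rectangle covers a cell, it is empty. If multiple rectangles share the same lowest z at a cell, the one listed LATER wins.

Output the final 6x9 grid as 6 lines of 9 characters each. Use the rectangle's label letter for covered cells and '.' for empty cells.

....AAAAA
....AAAAA
....AAAAA
......BB.
.CCCC.BB.
.CCCC....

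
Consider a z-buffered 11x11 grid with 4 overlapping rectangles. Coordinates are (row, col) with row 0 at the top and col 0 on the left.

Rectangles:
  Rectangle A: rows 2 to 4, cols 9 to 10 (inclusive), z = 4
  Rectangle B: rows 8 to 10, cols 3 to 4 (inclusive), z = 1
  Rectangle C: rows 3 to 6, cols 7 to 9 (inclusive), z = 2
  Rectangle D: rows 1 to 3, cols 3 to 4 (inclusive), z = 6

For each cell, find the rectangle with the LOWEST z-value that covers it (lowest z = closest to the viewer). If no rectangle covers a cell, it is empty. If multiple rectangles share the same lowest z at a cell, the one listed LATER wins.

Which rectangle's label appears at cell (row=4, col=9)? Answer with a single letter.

Answer: C

Derivation:
Check cell (4,9):
  A: rows 2-4 cols 9-10 z=4 -> covers; best now A (z=4)
  B: rows 8-10 cols 3-4 -> outside (row miss)
  C: rows 3-6 cols 7-9 z=2 -> covers; best now C (z=2)
  D: rows 1-3 cols 3-4 -> outside (row miss)
Winner: C at z=2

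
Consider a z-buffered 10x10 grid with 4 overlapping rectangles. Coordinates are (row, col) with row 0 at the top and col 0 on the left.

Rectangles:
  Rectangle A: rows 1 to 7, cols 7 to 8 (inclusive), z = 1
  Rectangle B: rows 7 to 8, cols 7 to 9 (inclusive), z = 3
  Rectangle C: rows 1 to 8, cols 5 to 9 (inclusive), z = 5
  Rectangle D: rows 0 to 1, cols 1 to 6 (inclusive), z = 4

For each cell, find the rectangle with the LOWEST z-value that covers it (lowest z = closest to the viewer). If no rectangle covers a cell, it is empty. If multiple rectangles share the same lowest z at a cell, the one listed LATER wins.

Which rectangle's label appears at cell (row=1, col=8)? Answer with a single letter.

Answer: A

Derivation:
Check cell (1,8):
  A: rows 1-7 cols 7-8 z=1 -> covers; best now A (z=1)
  B: rows 7-8 cols 7-9 -> outside (row miss)
  C: rows 1-8 cols 5-9 z=5 -> covers; best now A (z=1)
  D: rows 0-1 cols 1-6 -> outside (col miss)
Winner: A at z=1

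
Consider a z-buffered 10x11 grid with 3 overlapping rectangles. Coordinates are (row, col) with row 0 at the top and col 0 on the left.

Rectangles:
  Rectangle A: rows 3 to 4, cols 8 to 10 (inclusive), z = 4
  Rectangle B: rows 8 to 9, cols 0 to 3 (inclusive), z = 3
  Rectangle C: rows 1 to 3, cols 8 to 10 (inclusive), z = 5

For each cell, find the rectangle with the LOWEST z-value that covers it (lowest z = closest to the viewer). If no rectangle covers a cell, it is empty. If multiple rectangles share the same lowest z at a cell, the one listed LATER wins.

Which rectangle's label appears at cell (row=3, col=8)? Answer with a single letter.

Answer: A

Derivation:
Check cell (3,8):
  A: rows 3-4 cols 8-10 z=4 -> covers; best now A (z=4)
  B: rows 8-9 cols 0-3 -> outside (row miss)
  C: rows 1-3 cols 8-10 z=5 -> covers; best now A (z=4)
Winner: A at z=4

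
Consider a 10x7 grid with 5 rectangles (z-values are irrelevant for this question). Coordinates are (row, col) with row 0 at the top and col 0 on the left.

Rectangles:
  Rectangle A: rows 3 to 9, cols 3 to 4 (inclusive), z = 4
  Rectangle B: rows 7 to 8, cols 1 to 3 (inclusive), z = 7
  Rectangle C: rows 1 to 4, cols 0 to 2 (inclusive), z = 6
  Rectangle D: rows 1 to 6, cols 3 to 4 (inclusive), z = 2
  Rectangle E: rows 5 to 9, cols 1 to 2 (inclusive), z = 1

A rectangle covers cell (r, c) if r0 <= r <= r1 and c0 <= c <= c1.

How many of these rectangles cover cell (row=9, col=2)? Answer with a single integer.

Answer: 1

Derivation:
Check cell (9,2):
  A: rows 3-9 cols 3-4 -> outside (col miss)
  B: rows 7-8 cols 1-3 -> outside (row miss)
  C: rows 1-4 cols 0-2 -> outside (row miss)
  D: rows 1-6 cols 3-4 -> outside (row miss)
  E: rows 5-9 cols 1-2 -> covers
Count covering = 1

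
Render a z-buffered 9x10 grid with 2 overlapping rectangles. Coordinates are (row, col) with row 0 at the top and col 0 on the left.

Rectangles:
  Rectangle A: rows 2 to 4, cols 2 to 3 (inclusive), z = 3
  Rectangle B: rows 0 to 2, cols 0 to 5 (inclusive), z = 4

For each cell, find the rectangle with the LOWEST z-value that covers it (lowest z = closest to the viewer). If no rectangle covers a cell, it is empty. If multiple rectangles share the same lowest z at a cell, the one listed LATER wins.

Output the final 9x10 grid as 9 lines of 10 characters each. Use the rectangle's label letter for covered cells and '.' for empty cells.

BBBBBB....
BBBBBB....
BBAABB....
..AA......
..AA......
..........
..........
..........
..........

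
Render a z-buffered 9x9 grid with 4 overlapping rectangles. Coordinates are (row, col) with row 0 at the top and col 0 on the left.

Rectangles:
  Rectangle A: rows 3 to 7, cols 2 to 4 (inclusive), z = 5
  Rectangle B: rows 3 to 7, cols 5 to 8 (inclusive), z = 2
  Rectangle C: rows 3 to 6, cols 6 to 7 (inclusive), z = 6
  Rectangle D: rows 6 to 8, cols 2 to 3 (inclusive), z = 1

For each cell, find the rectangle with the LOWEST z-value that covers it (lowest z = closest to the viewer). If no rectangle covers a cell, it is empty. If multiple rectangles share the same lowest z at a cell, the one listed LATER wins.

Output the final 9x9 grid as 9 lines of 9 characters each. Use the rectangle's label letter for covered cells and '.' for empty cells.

.........
.........
.........
..AAABBBB
..AAABBBB
..AAABBBB
..DDABBBB
..DDABBBB
..DD.....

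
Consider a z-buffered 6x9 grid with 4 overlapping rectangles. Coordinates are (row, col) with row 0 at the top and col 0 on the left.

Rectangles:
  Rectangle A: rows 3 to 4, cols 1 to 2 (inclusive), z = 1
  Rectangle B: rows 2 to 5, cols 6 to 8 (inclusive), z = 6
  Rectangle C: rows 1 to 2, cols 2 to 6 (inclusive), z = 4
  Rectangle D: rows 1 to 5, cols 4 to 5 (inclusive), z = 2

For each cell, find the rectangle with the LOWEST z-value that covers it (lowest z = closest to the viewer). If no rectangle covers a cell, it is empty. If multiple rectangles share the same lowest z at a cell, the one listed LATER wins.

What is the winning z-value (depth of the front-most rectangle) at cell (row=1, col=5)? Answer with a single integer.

Answer: 2

Derivation:
Check cell (1,5):
  A: rows 3-4 cols 1-2 -> outside (row miss)
  B: rows 2-5 cols 6-8 -> outside (row miss)
  C: rows 1-2 cols 2-6 z=4 -> covers; best now C (z=4)
  D: rows 1-5 cols 4-5 z=2 -> covers; best now D (z=2)
Winner: D at z=2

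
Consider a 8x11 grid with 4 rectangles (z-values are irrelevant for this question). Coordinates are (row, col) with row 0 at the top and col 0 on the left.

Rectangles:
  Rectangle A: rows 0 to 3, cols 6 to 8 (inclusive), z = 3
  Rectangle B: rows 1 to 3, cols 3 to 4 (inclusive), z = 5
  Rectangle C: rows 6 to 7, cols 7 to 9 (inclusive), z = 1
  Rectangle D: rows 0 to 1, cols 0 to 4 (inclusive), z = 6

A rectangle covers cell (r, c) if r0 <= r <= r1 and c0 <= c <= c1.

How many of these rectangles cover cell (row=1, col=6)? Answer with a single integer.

Answer: 1

Derivation:
Check cell (1,6):
  A: rows 0-3 cols 6-8 -> covers
  B: rows 1-3 cols 3-4 -> outside (col miss)
  C: rows 6-7 cols 7-9 -> outside (row miss)
  D: rows 0-1 cols 0-4 -> outside (col miss)
Count covering = 1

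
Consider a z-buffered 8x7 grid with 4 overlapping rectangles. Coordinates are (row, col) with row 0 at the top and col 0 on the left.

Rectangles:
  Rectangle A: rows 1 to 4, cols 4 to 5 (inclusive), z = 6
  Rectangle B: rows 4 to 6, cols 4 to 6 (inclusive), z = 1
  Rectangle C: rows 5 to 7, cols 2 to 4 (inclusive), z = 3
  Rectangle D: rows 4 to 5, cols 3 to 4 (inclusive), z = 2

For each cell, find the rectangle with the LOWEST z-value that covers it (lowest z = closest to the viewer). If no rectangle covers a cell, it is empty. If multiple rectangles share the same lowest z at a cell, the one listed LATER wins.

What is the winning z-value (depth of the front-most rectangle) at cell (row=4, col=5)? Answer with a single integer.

Check cell (4,5):
  A: rows 1-4 cols 4-5 z=6 -> covers; best now A (z=6)
  B: rows 4-6 cols 4-6 z=1 -> covers; best now B (z=1)
  C: rows 5-7 cols 2-4 -> outside (row miss)
  D: rows 4-5 cols 3-4 -> outside (col miss)
Winner: B at z=1

Answer: 1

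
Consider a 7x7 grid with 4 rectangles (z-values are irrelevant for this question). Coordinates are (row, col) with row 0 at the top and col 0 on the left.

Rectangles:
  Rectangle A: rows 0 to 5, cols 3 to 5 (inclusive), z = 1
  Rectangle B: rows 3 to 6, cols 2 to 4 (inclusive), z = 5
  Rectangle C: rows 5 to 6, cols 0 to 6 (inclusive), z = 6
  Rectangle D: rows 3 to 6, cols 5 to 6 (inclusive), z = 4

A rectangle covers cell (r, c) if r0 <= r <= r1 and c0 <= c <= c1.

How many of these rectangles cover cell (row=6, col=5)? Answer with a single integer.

Check cell (6,5):
  A: rows 0-5 cols 3-5 -> outside (row miss)
  B: rows 3-6 cols 2-4 -> outside (col miss)
  C: rows 5-6 cols 0-6 -> covers
  D: rows 3-6 cols 5-6 -> covers
Count covering = 2

Answer: 2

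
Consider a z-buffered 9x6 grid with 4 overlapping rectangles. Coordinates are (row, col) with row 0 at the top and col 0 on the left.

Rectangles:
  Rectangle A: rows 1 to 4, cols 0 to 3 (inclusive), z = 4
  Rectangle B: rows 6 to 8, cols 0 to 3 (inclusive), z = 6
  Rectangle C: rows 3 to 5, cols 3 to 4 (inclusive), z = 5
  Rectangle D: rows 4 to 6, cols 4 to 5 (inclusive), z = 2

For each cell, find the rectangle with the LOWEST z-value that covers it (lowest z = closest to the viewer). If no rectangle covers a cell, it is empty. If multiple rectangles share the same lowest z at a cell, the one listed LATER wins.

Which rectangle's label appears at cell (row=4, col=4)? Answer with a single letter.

Check cell (4,4):
  A: rows 1-4 cols 0-3 -> outside (col miss)
  B: rows 6-8 cols 0-3 -> outside (row miss)
  C: rows 3-5 cols 3-4 z=5 -> covers; best now C (z=5)
  D: rows 4-6 cols 4-5 z=2 -> covers; best now D (z=2)
Winner: D at z=2

Answer: D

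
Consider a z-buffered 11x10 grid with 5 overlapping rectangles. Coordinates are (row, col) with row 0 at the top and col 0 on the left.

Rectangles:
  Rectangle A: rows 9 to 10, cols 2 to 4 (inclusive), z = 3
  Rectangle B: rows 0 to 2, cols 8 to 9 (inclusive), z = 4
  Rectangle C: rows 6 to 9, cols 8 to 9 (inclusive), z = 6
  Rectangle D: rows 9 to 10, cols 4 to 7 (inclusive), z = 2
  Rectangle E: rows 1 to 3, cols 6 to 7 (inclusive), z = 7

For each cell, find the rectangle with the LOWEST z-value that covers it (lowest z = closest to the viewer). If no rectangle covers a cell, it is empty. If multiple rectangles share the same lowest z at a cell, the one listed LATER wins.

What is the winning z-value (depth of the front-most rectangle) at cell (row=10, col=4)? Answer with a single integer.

Check cell (10,4):
  A: rows 9-10 cols 2-4 z=3 -> covers; best now A (z=3)
  B: rows 0-2 cols 8-9 -> outside (row miss)
  C: rows 6-9 cols 8-9 -> outside (row miss)
  D: rows 9-10 cols 4-7 z=2 -> covers; best now D (z=2)
  E: rows 1-3 cols 6-7 -> outside (row miss)
Winner: D at z=2

Answer: 2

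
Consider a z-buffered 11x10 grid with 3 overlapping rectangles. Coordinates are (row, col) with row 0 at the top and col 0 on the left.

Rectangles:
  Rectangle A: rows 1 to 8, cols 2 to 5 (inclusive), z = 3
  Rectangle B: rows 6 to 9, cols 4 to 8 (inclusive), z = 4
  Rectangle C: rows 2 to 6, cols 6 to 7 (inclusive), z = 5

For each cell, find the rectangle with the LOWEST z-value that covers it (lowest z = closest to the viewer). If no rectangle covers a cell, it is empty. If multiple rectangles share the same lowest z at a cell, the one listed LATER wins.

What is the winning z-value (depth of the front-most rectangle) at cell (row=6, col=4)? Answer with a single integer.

Check cell (6,4):
  A: rows 1-8 cols 2-5 z=3 -> covers; best now A (z=3)
  B: rows 6-9 cols 4-8 z=4 -> covers; best now A (z=3)
  C: rows 2-6 cols 6-7 -> outside (col miss)
Winner: A at z=3

Answer: 3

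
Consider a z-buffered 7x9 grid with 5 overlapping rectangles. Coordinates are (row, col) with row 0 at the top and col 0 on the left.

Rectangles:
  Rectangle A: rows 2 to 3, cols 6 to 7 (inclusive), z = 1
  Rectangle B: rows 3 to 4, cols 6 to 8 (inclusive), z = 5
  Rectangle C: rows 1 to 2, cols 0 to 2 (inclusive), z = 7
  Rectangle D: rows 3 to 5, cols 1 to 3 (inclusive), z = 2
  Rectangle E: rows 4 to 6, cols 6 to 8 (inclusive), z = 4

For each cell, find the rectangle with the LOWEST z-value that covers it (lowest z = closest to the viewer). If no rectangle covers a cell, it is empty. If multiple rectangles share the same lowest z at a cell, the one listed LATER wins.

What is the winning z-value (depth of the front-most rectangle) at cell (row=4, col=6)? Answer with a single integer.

Check cell (4,6):
  A: rows 2-3 cols 6-7 -> outside (row miss)
  B: rows 3-4 cols 6-8 z=5 -> covers; best now B (z=5)
  C: rows 1-2 cols 0-2 -> outside (row miss)
  D: rows 3-5 cols 1-3 -> outside (col miss)
  E: rows 4-6 cols 6-8 z=4 -> covers; best now E (z=4)
Winner: E at z=4

Answer: 4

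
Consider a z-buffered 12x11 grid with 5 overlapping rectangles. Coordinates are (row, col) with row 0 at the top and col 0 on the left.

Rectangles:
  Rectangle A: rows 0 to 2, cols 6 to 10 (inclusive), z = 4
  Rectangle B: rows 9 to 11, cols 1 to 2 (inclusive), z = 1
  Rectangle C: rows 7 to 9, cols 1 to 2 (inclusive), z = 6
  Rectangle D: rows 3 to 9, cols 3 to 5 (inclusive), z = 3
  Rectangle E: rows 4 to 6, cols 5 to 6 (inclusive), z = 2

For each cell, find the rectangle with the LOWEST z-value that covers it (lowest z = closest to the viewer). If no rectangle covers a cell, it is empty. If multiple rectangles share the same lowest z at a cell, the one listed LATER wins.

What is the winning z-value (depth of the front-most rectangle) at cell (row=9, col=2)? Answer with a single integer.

Check cell (9,2):
  A: rows 0-2 cols 6-10 -> outside (row miss)
  B: rows 9-11 cols 1-2 z=1 -> covers; best now B (z=1)
  C: rows 7-9 cols 1-2 z=6 -> covers; best now B (z=1)
  D: rows 3-9 cols 3-5 -> outside (col miss)
  E: rows 4-6 cols 5-6 -> outside (row miss)
Winner: B at z=1

Answer: 1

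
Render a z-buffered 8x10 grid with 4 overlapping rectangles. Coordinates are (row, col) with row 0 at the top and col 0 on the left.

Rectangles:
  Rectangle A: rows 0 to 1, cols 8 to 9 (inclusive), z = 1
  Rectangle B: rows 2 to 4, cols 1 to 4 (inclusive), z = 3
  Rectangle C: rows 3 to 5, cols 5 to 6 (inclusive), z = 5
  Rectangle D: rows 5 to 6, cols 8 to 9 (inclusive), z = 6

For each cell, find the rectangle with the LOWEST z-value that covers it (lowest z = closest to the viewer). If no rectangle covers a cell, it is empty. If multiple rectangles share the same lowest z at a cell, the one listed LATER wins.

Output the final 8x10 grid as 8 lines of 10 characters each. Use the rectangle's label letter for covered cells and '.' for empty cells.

........AA
........AA
.BBBB.....
.BBBBCC...
.BBBBCC...
.....CC.DD
........DD
..........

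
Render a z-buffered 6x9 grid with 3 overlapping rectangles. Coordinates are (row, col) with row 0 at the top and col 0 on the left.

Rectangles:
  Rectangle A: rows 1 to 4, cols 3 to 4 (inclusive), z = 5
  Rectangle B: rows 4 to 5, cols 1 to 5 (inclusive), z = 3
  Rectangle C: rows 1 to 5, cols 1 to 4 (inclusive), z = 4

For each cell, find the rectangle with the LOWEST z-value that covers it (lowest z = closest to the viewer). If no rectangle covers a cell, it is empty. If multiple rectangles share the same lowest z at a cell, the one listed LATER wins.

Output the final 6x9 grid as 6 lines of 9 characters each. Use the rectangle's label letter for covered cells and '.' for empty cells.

.........
.CCCC....
.CCCC....
.CCCC....
.BBBBB...
.BBBBB...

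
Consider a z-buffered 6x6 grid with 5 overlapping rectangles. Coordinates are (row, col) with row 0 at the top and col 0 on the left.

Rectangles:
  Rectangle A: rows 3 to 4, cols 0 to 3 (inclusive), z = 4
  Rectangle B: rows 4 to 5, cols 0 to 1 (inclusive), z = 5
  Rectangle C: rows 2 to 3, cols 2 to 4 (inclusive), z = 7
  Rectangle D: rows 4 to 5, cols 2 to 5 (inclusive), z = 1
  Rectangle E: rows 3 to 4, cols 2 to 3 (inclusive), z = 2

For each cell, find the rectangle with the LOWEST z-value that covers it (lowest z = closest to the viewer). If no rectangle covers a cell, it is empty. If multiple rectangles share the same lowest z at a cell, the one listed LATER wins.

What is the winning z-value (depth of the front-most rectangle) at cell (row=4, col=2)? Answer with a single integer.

Answer: 1

Derivation:
Check cell (4,2):
  A: rows 3-4 cols 0-3 z=4 -> covers; best now A (z=4)
  B: rows 4-5 cols 0-1 -> outside (col miss)
  C: rows 2-3 cols 2-4 -> outside (row miss)
  D: rows 4-5 cols 2-5 z=1 -> covers; best now D (z=1)
  E: rows 3-4 cols 2-3 z=2 -> covers; best now D (z=1)
Winner: D at z=1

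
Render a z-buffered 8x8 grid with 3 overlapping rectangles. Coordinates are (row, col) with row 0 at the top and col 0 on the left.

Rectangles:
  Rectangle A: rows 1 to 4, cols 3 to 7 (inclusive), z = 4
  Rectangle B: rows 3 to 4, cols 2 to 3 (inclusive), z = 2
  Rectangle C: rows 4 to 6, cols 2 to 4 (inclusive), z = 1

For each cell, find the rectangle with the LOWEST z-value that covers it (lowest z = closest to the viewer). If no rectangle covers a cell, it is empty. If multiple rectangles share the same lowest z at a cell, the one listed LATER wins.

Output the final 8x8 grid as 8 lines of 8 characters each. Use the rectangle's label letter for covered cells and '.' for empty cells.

........
...AAAAA
...AAAAA
..BBAAAA
..CCCAAA
..CCC...
..CCC...
........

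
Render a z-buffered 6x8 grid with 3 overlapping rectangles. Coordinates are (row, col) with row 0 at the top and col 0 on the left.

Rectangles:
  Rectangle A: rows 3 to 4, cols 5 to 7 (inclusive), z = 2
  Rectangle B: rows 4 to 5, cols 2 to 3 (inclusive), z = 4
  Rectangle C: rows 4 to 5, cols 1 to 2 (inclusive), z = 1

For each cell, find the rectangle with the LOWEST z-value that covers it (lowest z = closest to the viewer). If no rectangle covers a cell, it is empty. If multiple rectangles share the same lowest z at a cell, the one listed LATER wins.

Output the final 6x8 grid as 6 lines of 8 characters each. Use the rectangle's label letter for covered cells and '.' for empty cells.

........
........
........
.....AAA
.CCB.AAA
.CCB....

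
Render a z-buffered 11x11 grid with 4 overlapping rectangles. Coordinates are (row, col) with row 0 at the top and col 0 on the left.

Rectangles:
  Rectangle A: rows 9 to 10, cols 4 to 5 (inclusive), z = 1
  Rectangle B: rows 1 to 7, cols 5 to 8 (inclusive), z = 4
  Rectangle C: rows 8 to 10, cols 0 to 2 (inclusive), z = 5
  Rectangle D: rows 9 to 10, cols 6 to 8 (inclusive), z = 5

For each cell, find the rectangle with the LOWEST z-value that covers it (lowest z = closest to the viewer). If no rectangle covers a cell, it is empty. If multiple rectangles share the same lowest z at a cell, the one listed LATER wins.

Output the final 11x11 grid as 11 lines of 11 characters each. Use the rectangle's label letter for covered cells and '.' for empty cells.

...........
.....BBBB..
.....BBBB..
.....BBBB..
.....BBBB..
.....BBBB..
.....BBBB..
.....BBBB..
CCC........
CCC.AADDD..
CCC.AADDD..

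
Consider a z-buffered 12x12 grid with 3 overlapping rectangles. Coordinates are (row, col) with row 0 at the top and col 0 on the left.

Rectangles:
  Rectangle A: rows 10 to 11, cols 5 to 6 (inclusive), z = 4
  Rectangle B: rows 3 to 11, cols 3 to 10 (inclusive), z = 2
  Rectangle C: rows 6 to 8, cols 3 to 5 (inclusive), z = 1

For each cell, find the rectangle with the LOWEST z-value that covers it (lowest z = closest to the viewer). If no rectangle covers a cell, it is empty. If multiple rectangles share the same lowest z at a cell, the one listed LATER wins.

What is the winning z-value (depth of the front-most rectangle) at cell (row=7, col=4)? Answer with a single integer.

Answer: 1

Derivation:
Check cell (7,4):
  A: rows 10-11 cols 5-6 -> outside (row miss)
  B: rows 3-11 cols 3-10 z=2 -> covers; best now B (z=2)
  C: rows 6-8 cols 3-5 z=1 -> covers; best now C (z=1)
Winner: C at z=1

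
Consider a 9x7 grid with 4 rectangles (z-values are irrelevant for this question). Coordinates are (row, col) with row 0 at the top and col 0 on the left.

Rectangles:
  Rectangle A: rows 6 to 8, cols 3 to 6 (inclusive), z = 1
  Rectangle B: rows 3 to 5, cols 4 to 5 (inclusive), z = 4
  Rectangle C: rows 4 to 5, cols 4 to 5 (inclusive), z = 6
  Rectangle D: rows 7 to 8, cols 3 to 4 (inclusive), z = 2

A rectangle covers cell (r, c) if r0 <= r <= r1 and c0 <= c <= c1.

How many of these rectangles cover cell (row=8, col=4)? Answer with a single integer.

Check cell (8,4):
  A: rows 6-8 cols 3-6 -> covers
  B: rows 3-5 cols 4-5 -> outside (row miss)
  C: rows 4-5 cols 4-5 -> outside (row miss)
  D: rows 7-8 cols 3-4 -> covers
Count covering = 2

Answer: 2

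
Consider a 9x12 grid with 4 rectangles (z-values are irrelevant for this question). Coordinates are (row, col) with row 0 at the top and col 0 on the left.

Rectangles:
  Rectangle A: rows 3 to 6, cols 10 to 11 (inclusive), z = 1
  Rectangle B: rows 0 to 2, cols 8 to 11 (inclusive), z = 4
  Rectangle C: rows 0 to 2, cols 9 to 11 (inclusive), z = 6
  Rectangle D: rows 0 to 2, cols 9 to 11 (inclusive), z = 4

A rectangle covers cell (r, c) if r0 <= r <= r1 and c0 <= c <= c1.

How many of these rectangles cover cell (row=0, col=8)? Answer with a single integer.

Answer: 1

Derivation:
Check cell (0,8):
  A: rows 3-6 cols 10-11 -> outside (row miss)
  B: rows 0-2 cols 8-11 -> covers
  C: rows 0-2 cols 9-11 -> outside (col miss)
  D: rows 0-2 cols 9-11 -> outside (col miss)
Count covering = 1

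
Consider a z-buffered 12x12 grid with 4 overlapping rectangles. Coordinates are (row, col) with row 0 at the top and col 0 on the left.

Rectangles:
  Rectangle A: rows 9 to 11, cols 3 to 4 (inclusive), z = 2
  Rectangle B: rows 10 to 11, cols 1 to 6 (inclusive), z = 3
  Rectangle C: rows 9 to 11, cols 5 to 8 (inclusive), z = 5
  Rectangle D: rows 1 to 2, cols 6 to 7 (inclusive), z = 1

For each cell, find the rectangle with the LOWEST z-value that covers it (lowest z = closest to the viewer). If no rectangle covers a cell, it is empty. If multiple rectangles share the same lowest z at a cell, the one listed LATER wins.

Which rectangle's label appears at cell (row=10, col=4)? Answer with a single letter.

Answer: A

Derivation:
Check cell (10,4):
  A: rows 9-11 cols 3-4 z=2 -> covers; best now A (z=2)
  B: rows 10-11 cols 1-6 z=3 -> covers; best now A (z=2)
  C: rows 9-11 cols 5-8 -> outside (col miss)
  D: rows 1-2 cols 6-7 -> outside (row miss)
Winner: A at z=2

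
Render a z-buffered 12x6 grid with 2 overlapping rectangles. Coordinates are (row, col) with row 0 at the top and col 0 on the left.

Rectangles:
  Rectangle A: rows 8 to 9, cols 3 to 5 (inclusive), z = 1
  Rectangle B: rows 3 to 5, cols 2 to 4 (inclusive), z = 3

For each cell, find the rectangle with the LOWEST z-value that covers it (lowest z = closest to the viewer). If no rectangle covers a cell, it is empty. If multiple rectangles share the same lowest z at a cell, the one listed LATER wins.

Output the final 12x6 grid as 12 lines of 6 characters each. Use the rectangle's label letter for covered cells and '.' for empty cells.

......
......
......
..BBB.
..BBB.
..BBB.
......
......
...AAA
...AAA
......
......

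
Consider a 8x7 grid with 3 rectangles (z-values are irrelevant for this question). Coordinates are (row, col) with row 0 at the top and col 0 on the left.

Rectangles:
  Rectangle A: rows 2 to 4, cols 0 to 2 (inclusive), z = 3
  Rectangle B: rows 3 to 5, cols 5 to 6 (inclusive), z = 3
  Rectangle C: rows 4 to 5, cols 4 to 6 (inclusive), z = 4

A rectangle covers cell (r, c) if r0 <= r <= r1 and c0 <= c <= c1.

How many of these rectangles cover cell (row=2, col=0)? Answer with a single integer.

Answer: 1

Derivation:
Check cell (2,0):
  A: rows 2-4 cols 0-2 -> covers
  B: rows 3-5 cols 5-6 -> outside (row miss)
  C: rows 4-5 cols 4-6 -> outside (row miss)
Count covering = 1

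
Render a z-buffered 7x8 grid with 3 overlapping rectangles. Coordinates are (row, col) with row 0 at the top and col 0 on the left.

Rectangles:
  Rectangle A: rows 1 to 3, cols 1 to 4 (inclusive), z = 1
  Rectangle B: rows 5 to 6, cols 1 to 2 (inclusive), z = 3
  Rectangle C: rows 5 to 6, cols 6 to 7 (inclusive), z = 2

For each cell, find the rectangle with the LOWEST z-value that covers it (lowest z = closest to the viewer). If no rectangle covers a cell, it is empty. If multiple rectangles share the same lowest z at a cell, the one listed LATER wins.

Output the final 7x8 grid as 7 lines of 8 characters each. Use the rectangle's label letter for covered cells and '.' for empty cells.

........
.AAAA...
.AAAA...
.AAAA...
........
.BB...CC
.BB...CC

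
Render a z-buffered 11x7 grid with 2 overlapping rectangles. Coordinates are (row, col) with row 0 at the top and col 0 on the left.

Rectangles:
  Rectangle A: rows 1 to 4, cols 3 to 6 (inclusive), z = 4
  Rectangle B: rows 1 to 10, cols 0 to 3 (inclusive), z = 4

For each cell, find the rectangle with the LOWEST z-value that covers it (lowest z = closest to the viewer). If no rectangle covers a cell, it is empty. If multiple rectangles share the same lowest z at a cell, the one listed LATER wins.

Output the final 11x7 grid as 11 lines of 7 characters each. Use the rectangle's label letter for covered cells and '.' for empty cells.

.......
BBBBAAA
BBBBAAA
BBBBAAA
BBBBAAA
BBBB...
BBBB...
BBBB...
BBBB...
BBBB...
BBBB...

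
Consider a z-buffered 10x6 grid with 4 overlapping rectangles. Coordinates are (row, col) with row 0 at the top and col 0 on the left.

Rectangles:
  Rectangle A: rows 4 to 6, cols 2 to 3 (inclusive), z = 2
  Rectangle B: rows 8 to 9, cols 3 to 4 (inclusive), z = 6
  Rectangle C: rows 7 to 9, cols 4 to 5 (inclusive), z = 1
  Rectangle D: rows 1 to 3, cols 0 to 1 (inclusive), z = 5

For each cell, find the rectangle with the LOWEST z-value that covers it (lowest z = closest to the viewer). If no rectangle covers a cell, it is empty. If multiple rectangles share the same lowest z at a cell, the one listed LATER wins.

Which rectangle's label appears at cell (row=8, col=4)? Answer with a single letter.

Answer: C

Derivation:
Check cell (8,4):
  A: rows 4-6 cols 2-3 -> outside (row miss)
  B: rows 8-9 cols 3-4 z=6 -> covers; best now B (z=6)
  C: rows 7-9 cols 4-5 z=1 -> covers; best now C (z=1)
  D: rows 1-3 cols 0-1 -> outside (row miss)
Winner: C at z=1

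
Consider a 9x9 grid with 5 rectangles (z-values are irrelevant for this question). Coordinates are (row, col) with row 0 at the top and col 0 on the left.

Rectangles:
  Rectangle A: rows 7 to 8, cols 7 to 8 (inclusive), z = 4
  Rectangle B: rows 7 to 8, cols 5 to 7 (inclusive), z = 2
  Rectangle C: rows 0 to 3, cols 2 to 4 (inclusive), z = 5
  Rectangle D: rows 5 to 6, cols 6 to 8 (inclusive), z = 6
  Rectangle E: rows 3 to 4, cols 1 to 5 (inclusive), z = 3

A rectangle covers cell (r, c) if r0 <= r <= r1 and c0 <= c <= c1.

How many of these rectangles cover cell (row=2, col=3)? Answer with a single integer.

Check cell (2,3):
  A: rows 7-8 cols 7-8 -> outside (row miss)
  B: rows 7-8 cols 5-7 -> outside (row miss)
  C: rows 0-3 cols 2-4 -> covers
  D: rows 5-6 cols 6-8 -> outside (row miss)
  E: rows 3-4 cols 1-5 -> outside (row miss)
Count covering = 1

Answer: 1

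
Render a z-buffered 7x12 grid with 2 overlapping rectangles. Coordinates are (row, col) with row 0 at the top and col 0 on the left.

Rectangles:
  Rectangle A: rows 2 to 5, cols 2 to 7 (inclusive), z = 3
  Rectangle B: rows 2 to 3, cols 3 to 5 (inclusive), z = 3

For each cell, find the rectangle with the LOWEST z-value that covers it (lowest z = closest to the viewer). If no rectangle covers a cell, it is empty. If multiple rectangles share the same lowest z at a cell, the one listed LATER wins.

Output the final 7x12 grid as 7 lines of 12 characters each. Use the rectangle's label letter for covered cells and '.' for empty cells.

............
............
..ABBBAA....
..ABBBAA....
..AAAAAA....
..AAAAAA....
............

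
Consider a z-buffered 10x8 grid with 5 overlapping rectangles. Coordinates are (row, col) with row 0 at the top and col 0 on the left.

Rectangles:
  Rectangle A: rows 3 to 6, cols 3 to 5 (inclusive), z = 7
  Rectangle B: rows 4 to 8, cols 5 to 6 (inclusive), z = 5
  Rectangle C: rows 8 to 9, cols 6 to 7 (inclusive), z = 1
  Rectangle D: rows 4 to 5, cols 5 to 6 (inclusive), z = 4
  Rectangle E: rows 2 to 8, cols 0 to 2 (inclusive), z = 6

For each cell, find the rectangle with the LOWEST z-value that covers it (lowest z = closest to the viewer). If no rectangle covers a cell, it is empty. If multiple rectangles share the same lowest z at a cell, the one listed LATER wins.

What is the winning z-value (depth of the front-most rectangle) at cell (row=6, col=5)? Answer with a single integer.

Check cell (6,5):
  A: rows 3-6 cols 3-5 z=7 -> covers; best now A (z=7)
  B: rows 4-8 cols 5-6 z=5 -> covers; best now B (z=5)
  C: rows 8-9 cols 6-7 -> outside (row miss)
  D: rows 4-5 cols 5-6 -> outside (row miss)
  E: rows 2-8 cols 0-2 -> outside (col miss)
Winner: B at z=5

Answer: 5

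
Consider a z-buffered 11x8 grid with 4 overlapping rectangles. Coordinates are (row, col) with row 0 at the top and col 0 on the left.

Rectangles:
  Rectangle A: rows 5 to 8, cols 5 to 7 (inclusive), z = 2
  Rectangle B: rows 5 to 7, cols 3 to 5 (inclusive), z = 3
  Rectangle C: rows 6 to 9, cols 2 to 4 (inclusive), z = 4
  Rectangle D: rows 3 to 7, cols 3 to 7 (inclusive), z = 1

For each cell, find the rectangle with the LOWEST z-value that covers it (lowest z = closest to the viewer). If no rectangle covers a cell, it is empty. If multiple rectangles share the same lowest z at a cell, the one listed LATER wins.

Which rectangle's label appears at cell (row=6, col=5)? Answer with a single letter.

Answer: D

Derivation:
Check cell (6,5):
  A: rows 5-8 cols 5-7 z=2 -> covers; best now A (z=2)
  B: rows 5-7 cols 3-5 z=3 -> covers; best now A (z=2)
  C: rows 6-9 cols 2-4 -> outside (col miss)
  D: rows 3-7 cols 3-7 z=1 -> covers; best now D (z=1)
Winner: D at z=1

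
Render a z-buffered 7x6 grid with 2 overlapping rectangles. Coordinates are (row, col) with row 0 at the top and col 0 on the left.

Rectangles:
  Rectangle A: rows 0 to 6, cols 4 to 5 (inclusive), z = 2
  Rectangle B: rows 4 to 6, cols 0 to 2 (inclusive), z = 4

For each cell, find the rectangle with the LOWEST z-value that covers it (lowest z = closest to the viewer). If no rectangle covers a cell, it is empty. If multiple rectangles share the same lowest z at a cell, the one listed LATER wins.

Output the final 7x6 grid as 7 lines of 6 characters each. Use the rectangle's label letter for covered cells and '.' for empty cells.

....AA
....AA
....AA
....AA
BBB.AA
BBB.AA
BBB.AA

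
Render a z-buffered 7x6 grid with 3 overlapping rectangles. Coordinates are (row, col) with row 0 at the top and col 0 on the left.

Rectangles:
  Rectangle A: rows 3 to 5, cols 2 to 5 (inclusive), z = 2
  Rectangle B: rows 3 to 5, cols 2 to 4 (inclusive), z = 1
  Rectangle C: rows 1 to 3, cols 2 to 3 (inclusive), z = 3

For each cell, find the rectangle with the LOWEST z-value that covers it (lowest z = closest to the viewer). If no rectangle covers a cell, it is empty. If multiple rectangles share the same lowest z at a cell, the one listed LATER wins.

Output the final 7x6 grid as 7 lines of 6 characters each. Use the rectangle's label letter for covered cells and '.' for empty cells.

......
..CC..
..CC..
..BBBA
..BBBA
..BBBA
......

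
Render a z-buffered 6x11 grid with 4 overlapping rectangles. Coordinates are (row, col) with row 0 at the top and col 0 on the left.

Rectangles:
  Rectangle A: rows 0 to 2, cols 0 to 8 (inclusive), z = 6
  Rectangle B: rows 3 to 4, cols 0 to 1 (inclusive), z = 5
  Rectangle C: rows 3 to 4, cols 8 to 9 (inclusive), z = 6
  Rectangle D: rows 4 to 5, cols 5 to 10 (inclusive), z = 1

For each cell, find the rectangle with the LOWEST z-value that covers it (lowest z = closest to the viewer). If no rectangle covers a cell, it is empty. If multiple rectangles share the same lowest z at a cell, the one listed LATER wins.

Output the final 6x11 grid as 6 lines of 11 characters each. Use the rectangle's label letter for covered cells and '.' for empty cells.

AAAAAAAAA..
AAAAAAAAA..
AAAAAAAAA..
BB......CC.
BB...DDDDDD
.....DDDDDD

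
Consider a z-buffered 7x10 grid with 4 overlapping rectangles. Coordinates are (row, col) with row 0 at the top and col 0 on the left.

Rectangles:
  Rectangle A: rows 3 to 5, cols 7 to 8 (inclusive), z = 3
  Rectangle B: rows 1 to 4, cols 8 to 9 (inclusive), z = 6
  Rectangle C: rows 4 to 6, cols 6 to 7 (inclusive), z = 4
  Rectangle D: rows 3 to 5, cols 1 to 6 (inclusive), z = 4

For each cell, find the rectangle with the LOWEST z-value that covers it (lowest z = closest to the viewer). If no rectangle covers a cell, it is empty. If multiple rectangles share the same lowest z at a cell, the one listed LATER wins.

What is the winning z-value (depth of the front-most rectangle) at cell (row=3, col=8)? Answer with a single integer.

Answer: 3

Derivation:
Check cell (3,8):
  A: rows 3-5 cols 7-8 z=3 -> covers; best now A (z=3)
  B: rows 1-4 cols 8-9 z=6 -> covers; best now A (z=3)
  C: rows 4-6 cols 6-7 -> outside (row miss)
  D: rows 3-5 cols 1-6 -> outside (col miss)
Winner: A at z=3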